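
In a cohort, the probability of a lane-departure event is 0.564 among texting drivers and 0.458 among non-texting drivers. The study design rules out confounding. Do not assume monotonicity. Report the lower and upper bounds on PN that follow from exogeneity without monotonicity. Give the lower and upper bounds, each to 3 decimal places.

0.188 ≤ PN ≤ 0.961

Let p₁ = 0.564, p₀ = 0.458.
Under exogeneity alone the bounds on PN are max{0,(p₁−p₀)/p₁} ≤ PN ≤ min{1,(1−p₀)/p₁}.
  lower = (p₁ − p₀)/p₁ = 0.106 / 0.564 ≈ 0.1879
  upper = min{1, (1 − p₀)/p₁} = 0.542 / 0.564 ≈ 0.9610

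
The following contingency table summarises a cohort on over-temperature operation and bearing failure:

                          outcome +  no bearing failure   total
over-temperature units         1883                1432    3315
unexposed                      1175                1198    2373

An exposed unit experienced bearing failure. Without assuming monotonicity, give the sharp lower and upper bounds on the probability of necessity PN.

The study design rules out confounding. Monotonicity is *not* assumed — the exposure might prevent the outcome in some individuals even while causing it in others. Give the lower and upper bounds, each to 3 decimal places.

0.128 ≤ PN ≤ 0.889

p₁ = P(outcome | exposed) = 1883/3315 = 0.56802
p₀ = P(outcome | unexposed) = 1175/2373 = 0.49515
Under exogeneity alone the bounds on PN are max{0,(p₁−p₀)/p₁} ≤ PN ≤ min{1,(1−p₀)/p₁}.
  lower = (p₁ − p₀)/p₁ = 0.07287 / 0.56802 ≈ 0.1283
  upper = min{1, (1 − p₀)/p₁} = 0.50485 / 0.56802 ≈ 0.8888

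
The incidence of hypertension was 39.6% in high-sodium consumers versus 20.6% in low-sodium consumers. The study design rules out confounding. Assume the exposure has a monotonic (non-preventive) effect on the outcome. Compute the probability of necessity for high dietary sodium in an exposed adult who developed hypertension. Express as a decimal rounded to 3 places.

p₁ = 0.396, p₀ = 0.206.
Under exogeneity and monotonicity, PN = (p₁ − p₀) / p₁.
PN = (0.396 − 0.206) / 0.396 = 0.19 / 0.396 ≈ 0.4798

PN ≈ 0.480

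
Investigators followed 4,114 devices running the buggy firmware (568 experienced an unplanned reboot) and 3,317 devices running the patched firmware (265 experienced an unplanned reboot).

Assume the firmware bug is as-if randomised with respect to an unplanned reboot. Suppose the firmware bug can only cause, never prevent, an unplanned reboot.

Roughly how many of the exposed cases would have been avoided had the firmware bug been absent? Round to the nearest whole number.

about 239 cases

p₁ = P(outcome | exposed) = 568/4114 = 0.13807
p₀ = P(outcome | unexposed) = 265/3317 = 0.079891
PN = (p₁ − p₀)/p₁ = (0.13807 − 0.079891) / 0.13807 ≈ 0.42135.
Attributable cases ≈ PN × (exposed cases) = 0.42135 × 568 ≈ 239.33.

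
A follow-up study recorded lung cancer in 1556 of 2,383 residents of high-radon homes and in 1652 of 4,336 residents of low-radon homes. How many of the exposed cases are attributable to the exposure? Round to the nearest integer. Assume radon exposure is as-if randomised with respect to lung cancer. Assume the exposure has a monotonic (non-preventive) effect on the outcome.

about 648 cases

p₁ = P(outcome | exposed) = 1556/2383 = 0.65296
p₀ = P(outcome | unexposed) = 1652/4336 = 0.381
PN = (p₁ − p₀)/p₁ = (0.65296 − 0.381) / 0.65296 ≈ 0.41651.
Attributable cases ≈ PN × (exposed cases) = 0.41651 × 1556 ≈ 648.09.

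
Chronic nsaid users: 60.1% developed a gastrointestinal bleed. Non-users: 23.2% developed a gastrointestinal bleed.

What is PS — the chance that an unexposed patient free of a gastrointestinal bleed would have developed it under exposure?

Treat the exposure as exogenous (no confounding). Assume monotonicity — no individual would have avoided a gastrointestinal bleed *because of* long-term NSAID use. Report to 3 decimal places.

PS ≈ 0.480

p₁ = 0.601, p₀ = 0.232.
Under exogeneity and monotonicity, PS = (p₁ − p₀) / (1 − p₀).
PS = (0.601 − 0.232) / (1 − 0.232) = 0.369 / 0.768 ≈ 0.4805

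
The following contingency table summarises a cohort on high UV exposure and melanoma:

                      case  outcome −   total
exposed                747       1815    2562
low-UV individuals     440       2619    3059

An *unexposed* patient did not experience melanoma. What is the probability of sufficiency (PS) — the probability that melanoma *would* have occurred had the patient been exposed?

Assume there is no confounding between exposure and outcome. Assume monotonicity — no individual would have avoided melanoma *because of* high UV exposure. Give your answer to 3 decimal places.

PS ≈ 0.173

p₁ = P(outcome | exposed) = 747/2562 = 0.29157
p₀ = P(outcome | unexposed) = 440/3059 = 0.14384
Under exogeneity and monotonicity, PS = (p₁ − p₀)/(1 − p₀).
PS = (0.29157 − 0.14384) / 0.85616 ≈ 0.1726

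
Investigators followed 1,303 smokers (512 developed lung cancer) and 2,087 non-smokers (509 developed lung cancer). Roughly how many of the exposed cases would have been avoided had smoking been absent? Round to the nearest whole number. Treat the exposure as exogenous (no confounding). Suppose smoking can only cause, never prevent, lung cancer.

p₁ = P(outcome | exposed) = 512/1303 = 0.39294
p₀ = P(outcome | unexposed) = 509/2087 = 0.24389
PN = (p₁ − p₀)/p₁ = (0.39294 − 0.24389) / 0.39294 ≈ 0.37932.
Attributable cases ≈ PN × (exposed cases) = 0.37932 × 512 ≈ 194.21.

about 194 cases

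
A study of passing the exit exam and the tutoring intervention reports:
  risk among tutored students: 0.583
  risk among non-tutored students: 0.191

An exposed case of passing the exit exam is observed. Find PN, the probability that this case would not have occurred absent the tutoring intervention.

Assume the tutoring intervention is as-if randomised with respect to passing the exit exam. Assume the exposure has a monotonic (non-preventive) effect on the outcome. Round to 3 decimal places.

PN ≈ 0.672

Let p₁ = 0.583, p₀ = 0.191.
Under exogeneity and monotonicity, PN = (p₁ − p₀) / p₁.
PN = (0.583 − 0.191) / 0.583 = 0.392 / 0.583 ≈ 0.6724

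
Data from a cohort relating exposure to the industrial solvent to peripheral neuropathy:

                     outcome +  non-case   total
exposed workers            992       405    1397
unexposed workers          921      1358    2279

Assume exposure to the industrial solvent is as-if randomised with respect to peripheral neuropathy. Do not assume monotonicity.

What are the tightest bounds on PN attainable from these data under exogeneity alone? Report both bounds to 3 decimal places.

p₁ = P(outcome | exposed) = 992/1397 = 0.71009
p₀ = P(outcome | unexposed) = 921/2279 = 0.40412
Under exogeneity alone the bounds on PN are max{0,(p₁−p₀)/p₁} ≤ PN ≤ min{1,(1−p₀)/p₁}.
  lower = (p₁ − p₀)/p₁ = 0.30597 / 0.71009 ≈ 0.4309
  upper = min{1, (1 − p₀)/p₁} = 0.59588 / 0.71009 ≈ 0.8392

0.431 ≤ PN ≤ 0.839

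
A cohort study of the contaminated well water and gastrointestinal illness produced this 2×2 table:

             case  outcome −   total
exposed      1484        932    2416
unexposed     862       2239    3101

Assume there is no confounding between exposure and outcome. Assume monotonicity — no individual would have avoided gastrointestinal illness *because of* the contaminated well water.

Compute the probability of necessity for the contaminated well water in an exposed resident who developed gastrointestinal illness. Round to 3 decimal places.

p₁ = P(outcome | exposed) = 1484/2416 = 0.61424
p₀ = P(outcome | unexposed) = 862/3101 = 0.27797
Under exogeneity and monotonicity, PN = (p₁ − p₀)/p₁.
PN = (0.61424 − 0.27797) / 0.61424 ≈ 0.5474

PN ≈ 0.547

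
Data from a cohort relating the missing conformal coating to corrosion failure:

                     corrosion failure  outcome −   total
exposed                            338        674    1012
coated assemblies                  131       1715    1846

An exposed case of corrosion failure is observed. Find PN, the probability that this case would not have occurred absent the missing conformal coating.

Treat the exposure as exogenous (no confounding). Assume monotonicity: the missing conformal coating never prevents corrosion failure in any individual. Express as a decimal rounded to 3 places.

p₁ = P(outcome | exposed) = 338/1012 = 0.33399
p₀ = P(outcome | unexposed) = 131/1846 = 0.070964
Under exogeneity and monotonicity, PN = (p₁ − p₀) / p₁.
PN = (0.33399 − 0.070964) / 0.33399 = 0.26303 / 0.33399 ≈ 0.7875

PN ≈ 0.788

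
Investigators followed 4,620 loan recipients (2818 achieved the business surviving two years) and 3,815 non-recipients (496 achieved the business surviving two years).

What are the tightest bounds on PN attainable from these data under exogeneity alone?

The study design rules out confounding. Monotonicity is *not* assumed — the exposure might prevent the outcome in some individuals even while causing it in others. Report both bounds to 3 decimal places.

0.787 ≤ PN ≤ 1.000

p₁ = P(outcome | exposed) = 2818/4620 = 0.60996
p₀ = P(outcome | unexposed) = 496/3815 = 0.13001
Under exogeneity alone the bounds on PN are max{0,(p₁−p₀)/p₁} ≤ PN ≤ min{1,(1−p₀)/p₁}.
  lower = (p₁ − p₀)/p₁ = 0.47994 / 0.60996 ≈ 0.7868
  upper = min{1, (1 − p₀)/p₁} = 0.86999 / 0.60996 ≈ 1.4263 → capped at 1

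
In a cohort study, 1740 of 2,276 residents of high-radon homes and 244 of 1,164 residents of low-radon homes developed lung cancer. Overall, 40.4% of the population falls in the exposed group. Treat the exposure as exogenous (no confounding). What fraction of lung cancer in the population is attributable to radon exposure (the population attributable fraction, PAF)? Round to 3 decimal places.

p₁ = P(outcome | exposed) = 1740/2276 = 0.7645
p₀ = P(outcome | unexposed) = 244/1164 = 0.20962
Overall risk P(Y=1) = π·p₁ + (1−π)·p₀ = 0.404×0.7645 + 0.596×0.20962 = 0.43379.
Under exogeneity, PAF = [P(Y=1) − p₀] / P(Y=1).
PAF = (0.43379 − 0.20962) / 0.43379 ≈ 0.5168

PAF ≈ 0.517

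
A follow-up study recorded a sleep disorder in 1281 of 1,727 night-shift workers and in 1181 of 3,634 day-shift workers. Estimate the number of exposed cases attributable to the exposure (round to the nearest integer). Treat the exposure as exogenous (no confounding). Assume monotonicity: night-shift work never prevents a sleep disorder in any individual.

p₁ = P(outcome | exposed) = 1281/1727 = 0.74175
p₀ = P(outcome | unexposed) = 1181/3634 = 0.32499
PN = (p₁ − p₀)/p₁ = (0.74175 − 0.32499) / 0.74175 ≈ 0.56186.
Attributable cases ≈ PN × (exposed cases) = 0.56186 × 1281 ≈ 719.75.

about 720 cases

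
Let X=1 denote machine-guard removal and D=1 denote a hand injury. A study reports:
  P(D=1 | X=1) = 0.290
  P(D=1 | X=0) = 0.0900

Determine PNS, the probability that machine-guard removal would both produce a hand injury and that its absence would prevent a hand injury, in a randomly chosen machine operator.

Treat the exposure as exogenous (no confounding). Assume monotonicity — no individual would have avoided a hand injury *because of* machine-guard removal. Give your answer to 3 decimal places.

Let p₁ = 0.29, p₀ = 0.09.
Under exogeneity and monotonicity, PNS = p₁ − p₀.
PNS = 0.29 − 0.09 = 0.2

PNS ≈ 0.200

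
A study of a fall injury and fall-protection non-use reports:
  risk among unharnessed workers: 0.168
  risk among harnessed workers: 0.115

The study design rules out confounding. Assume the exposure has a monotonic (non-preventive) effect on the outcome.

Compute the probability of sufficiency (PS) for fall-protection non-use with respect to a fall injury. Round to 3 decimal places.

PS ≈ 0.060

Let p₁ = 0.168, p₀ = 0.115.
Under exogeneity and monotonicity, PS = (p₁ − p₀) / (1 − p₀).
PS = (0.168 − 0.115) / (1 − 0.115) = 0.053 / 0.885 ≈ 0.0599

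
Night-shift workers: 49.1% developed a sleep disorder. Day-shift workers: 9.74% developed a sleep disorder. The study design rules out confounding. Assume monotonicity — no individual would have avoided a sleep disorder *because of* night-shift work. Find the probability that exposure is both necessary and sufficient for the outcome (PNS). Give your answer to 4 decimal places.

p₁ = 0.491, p₀ = 0.0974.
Under exogeneity and monotonicity, PNS = p₁ − p₀.
PNS = 0.491 − 0.0974 = 0.3936

PNS ≈ 0.3936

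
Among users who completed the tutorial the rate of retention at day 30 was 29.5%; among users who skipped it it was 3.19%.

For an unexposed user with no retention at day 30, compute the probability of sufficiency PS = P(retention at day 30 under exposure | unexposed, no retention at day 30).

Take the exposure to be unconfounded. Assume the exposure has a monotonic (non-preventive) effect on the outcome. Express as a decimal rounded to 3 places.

PS ≈ 0.272

p₁ = 0.295, p₀ = 0.0319.
Under exogeneity and monotonicity, PS = (p₁ − p₀) / (1 − p₀).
PS = (0.295 − 0.0319) / (1 − 0.0319) = 0.2631 / 0.9681 ≈ 0.2718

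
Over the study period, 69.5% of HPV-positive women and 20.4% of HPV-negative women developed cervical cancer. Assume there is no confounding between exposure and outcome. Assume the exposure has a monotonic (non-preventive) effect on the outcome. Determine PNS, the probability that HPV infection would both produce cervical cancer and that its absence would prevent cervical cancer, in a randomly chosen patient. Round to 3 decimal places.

p₁ = 0.695, p₀ = 0.204.
Under exogeneity and monotonicity, PNS = p₁ − p₀.
PNS = 0.695 − 0.204 = 0.491

PNS ≈ 0.491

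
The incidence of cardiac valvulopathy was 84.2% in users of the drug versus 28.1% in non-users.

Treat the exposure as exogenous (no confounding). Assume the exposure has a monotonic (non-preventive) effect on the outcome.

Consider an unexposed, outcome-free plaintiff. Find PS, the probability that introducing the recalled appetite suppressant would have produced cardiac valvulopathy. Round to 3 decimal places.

PS ≈ 0.780

p₁ = 0.842, p₀ = 0.281.
Under exogeneity and monotonicity, PS = (p₁ − p₀) / (1 − p₀).
PS = (0.842 − 0.281) / (1 − 0.281) = 0.561 / 0.719 ≈ 0.7803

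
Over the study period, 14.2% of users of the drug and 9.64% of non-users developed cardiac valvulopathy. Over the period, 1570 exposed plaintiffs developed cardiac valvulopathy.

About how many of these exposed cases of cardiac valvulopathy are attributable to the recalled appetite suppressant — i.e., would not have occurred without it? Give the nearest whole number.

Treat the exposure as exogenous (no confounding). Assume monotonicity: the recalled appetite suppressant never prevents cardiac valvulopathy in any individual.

about 504 cases

p₁ = 0.142, p₀ = 0.0964.
PN = (p₁ − p₀)/p₁ = (0.142 − 0.0964) / 0.142 ≈ 0.32113.
Attributable cases ≈ PN × (exposed cases) = 0.32113 × 1570 ≈ 504.17.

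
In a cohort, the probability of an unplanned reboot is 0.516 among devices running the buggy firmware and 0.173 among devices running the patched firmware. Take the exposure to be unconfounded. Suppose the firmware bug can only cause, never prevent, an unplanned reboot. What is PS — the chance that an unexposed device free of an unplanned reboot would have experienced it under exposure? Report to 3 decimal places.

PS ≈ 0.415

Let p₁ = 0.516, p₀ = 0.173.
Under exogeneity and monotonicity, PS = (p₁ − p₀) / (1 − p₀).
PS = (0.516 − 0.173) / (1 − 0.173) = 0.343 / 0.827 ≈ 0.4148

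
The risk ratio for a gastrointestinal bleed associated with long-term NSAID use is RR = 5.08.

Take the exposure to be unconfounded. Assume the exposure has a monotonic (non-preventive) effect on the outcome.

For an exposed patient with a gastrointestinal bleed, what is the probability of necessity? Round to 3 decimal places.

Under exogeneity and monotonicity, PN = (RR − 1) / RR = 1 − 1/RR.
PN = (5.08 − 1) / 5.08 = 4.08 / 5.08 ≈ 0.8031

PN ≈ 0.803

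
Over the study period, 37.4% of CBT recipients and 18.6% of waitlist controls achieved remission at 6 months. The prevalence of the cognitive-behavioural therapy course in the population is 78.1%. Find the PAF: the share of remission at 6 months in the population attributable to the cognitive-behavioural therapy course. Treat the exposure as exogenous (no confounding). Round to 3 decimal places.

PAF ≈ 0.441

p₁ = 0.374, p₀ = 0.186.
Overall risk P(Y=1) = π·p₁ + (1−π)·p₀ = 0.781×0.374 + 0.219×0.186 = 0.33283.
Under exogeneity, PAF = [P(Y=1) − p₀] / P(Y=1).
PAF = (0.33283 − 0.186) / 0.33283 ≈ 0.4412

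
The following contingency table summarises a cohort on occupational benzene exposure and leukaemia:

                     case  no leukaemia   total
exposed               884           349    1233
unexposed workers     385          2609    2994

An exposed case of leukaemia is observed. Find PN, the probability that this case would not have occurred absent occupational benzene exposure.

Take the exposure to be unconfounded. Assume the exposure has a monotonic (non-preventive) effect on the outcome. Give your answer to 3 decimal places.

PN ≈ 0.821

p₁ = P(outcome | exposed) = 884/1233 = 0.71695
p₀ = P(outcome | unexposed) = 385/2994 = 0.12859
Under exogeneity and monotonicity, PN = (p₁ − p₀)/p₁.
PN = (0.71695 − 0.12859) / 0.71695 ≈ 0.8206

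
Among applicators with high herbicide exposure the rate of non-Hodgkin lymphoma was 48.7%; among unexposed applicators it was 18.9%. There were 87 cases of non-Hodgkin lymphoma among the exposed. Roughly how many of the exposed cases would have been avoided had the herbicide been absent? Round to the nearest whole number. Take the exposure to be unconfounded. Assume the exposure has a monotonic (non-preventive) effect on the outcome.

about 53 cases

p₁ = 0.487, p₀ = 0.189.
PN = (p₁ − p₀)/p₁ = (0.487 − 0.189) / 0.487 ≈ 0.61191.
Attributable cases ≈ PN × (exposed cases) = 0.61191 × 87 ≈ 53.24.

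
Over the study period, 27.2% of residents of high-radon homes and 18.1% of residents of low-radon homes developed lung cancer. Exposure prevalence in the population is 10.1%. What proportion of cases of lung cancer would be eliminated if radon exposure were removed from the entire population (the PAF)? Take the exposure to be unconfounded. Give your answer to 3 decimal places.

PAF ≈ 0.048

p₁ = 0.272, p₀ = 0.181.
Overall risk P(Y=1) = π·p₁ + (1−π)·p₀ = 0.101×0.272 + 0.899×0.181 = 0.19019.
Under exogeneity, PAF = [P(Y=1) − p₀] / P(Y=1).
PAF = (0.19019 − 0.181) / 0.19019 ≈ 0.0483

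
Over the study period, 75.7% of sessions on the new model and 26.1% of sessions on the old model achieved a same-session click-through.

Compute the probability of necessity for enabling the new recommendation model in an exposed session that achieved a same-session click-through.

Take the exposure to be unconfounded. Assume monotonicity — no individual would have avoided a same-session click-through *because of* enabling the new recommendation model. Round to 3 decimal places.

PN ≈ 0.655

p₁ = 0.757, p₀ = 0.261.
Under exogeneity and monotonicity, PN = (p₁ − p₀) / p₁.
PN = (0.757 − 0.261) / 0.757 = 0.496 / 0.757 ≈ 0.6552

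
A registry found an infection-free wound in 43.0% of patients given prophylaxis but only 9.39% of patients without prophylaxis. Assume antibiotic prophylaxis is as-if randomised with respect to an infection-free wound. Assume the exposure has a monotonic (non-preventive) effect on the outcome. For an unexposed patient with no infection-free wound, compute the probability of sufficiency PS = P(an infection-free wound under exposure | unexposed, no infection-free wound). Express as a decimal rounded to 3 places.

p₁ = 0.43, p₀ = 0.0939.
Under exogeneity and monotonicity, PS = (p₁ − p₀) / (1 − p₀).
PS = (0.43 − 0.0939) / (1 − 0.0939) = 0.3361 / 0.9061 ≈ 0.3709

PS ≈ 0.371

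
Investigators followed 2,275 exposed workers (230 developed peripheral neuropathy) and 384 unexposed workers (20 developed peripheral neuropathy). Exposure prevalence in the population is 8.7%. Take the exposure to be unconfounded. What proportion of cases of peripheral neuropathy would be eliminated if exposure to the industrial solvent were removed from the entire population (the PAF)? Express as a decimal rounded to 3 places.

p₁ = P(outcome | exposed) = 230/2275 = 0.1011
p₀ = P(outcome | unexposed) = 20/384 = 0.052083
Overall risk P(Y=1) = π·p₁ + (1−π)·p₀ = 0.087×0.1011 + 0.913×0.052083 = 0.056348.
Under exogeneity, PAF = [P(Y=1) − p₀] / P(Y=1).
PAF = (0.056348 − 0.052083) / 0.056348 ≈ 0.0757

PAF ≈ 0.076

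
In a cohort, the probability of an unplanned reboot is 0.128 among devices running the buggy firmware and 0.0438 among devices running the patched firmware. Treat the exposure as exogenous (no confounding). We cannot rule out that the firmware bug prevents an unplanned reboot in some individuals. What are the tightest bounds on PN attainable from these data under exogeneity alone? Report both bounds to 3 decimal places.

0.658 ≤ PN ≤ 1.000

Let p₁ = 0.128, p₀ = 0.0438.
Under exogeneity alone the bounds on PN are max{0,(p₁−p₀)/p₁} ≤ PN ≤ min{1,(1−p₀)/p₁}.
  lower = (p₁ − p₀)/p₁ = 0.0842 / 0.128 ≈ 0.6578
  upper = min{1, (1 − p₀)/p₁} = 0.9562 / 0.128 ≈ 7.4703 → capped at 1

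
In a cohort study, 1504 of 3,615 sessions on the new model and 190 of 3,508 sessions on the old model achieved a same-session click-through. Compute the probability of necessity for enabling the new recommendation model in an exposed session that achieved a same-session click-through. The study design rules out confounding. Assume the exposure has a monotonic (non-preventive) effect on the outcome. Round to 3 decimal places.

PN ≈ 0.870

p₁ = P(outcome | exposed) = 1504/3615 = 0.41604
p₀ = P(outcome | unexposed) = 190/3508 = 0.054162
Under exogeneity and monotonicity, PN = (p₁ − p₀) / p₁.
PN = (0.41604 − 0.054162) / 0.41604 = 0.36188 / 0.41604 ≈ 0.8698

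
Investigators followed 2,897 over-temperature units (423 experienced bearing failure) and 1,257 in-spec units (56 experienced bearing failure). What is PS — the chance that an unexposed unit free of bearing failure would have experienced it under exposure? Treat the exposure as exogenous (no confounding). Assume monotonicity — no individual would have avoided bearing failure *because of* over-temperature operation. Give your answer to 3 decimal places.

p₁ = P(outcome | exposed) = 423/2897 = 0.14601
p₀ = P(outcome | unexposed) = 56/1257 = 0.044551
Under exogeneity and monotonicity, PS = (p₁ − p₀) / (1 − p₀).
PS = (0.14601 − 0.044551) / (1 − 0.044551) = 0.10146 / 0.95545 ≈ 0.1062

PS ≈ 0.106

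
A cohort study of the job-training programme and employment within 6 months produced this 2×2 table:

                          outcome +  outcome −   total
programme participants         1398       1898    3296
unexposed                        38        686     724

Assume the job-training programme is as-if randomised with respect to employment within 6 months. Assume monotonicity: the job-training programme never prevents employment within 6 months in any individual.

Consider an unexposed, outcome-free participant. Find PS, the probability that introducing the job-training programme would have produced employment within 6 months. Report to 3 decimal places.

p₁ = P(outcome | exposed) = 1398/3296 = 0.42415
p₀ = P(outcome | unexposed) = 38/724 = 0.052486
Under exogeneity and monotonicity, PS = (p₁ − p₀)/(1 − p₀).
PS = (0.42415 − 0.052486) / 0.94751 ≈ 0.3923

PS ≈ 0.392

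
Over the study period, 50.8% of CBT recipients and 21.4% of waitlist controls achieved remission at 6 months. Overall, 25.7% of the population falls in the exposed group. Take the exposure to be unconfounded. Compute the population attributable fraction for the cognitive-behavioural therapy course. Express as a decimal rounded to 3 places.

p₁ = 0.508, p₀ = 0.214.
Overall risk P(Y=1) = π·p₁ + (1−π)·p₀ = 0.257×0.508 + 0.743×0.214 = 0.28956.
Under exogeneity, PAF = [P(Y=1) − p₀] / P(Y=1).
PAF = (0.28956 − 0.214) / 0.28956 ≈ 0.2609

PAF ≈ 0.261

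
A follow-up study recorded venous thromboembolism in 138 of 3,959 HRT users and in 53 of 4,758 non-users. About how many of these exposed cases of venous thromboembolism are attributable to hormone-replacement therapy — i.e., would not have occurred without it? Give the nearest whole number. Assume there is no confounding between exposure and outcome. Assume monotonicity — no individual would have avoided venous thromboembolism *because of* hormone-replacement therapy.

about 94 cases

p₁ = P(outcome | exposed) = 138/3959 = 0.034857
p₀ = P(outcome | unexposed) = 53/4758 = 0.011139
PN = (p₁ − p₀)/p₁ = (0.034857 − 0.011139) / 0.034857 ≈ 0.68044.
Attributable cases ≈ PN × (exposed cases) = 0.68044 × 138 ≈ 93.90.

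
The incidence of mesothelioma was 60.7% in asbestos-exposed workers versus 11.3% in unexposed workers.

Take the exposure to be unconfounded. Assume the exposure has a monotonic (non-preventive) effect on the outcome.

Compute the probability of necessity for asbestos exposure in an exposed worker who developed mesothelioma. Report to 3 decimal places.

PN ≈ 0.814

p₁ = 0.607, p₀ = 0.113.
Under exogeneity and monotonicity, PN = (p₁ − p₀) / p₁.
PN = (0.607 − 0.113) / 0.607 = 0.494 / 0.607 ≈ 0.8138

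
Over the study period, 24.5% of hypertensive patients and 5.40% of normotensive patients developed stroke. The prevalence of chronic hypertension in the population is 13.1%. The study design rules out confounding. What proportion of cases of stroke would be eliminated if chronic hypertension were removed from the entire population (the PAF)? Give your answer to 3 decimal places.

p₁ = 0.245, p₀ = 0.054.
Overall risk P(Y=1) = π·p₁ + (1−π)·p₀ = 0.131×0.245 + 0.869×0.054 = 0.079021.
Under exogeneity, PAF = [P(Y=1) − p₀] / P(Y=1).
PAF = (0.079021 − 0.054) / 0.079021 ≈ 0.3166

PAF ≈ 0.317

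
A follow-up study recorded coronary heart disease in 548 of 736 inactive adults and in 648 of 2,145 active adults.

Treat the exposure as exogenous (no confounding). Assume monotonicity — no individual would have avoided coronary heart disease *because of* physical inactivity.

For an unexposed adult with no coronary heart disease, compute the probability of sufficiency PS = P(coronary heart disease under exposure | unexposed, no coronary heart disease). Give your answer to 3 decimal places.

p₁ = P(outcome | exposed) = 548/736 = 0.74457
p₀ = P(outcome | unexposed) = 648/2145 = 0.3021
Under exogeneity and monotonicity, PS = (p₁ − p₀) / (1 − p₀).
PS = (0.74457 − 0.3021) / (1 − 0.3021) = 0.44247 / 0.6979 ≈ 0.6340

PS ≈ 0.634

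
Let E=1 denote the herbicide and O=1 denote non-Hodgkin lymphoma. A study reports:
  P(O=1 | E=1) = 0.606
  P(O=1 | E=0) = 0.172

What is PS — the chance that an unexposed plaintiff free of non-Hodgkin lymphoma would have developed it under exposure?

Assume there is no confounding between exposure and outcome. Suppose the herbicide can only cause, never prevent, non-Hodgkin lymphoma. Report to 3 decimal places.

PS ≈ 0.524

Let p₁ = 0.606, p₀ = 0.172.
Under exogeneity and monotonicity, PS = (p₁ − p₀) / (1 − p₀).
PS = (0.606 − 0.172) / (1 − 0.172) = 0.434 / 0.828 ≈ 0.5242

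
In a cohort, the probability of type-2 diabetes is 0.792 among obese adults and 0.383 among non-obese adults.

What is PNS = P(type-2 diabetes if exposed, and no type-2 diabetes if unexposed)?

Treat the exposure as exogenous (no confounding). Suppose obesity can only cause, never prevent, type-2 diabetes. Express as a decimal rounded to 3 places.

Let p₁ = 0.792, p₀ = 0.383.
Under exogeneity and monotonicity, PNS = p₁ − p₀.
PNS = 0.792 − 0.383 = 0.409

PNS ≈ 0.409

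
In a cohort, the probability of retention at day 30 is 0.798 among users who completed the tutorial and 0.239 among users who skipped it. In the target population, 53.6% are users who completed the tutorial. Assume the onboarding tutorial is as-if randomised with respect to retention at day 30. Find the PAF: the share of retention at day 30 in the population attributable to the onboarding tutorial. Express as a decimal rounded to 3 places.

Let p₁ = 0.798, p₀ = 0.239.
Overall risk P(Y=1) = π·p₁ + (1−π)·p₀ = 0.536×0.798 + 0.464×0.239 = 0.53862.
Under exogeneity, PAF = [P(Y=1) − p₀] / P(Y=1).
PAF = (0.53862 − 0.239) / 0.53862 ≈ 0.5563

PAF ≈ 0.556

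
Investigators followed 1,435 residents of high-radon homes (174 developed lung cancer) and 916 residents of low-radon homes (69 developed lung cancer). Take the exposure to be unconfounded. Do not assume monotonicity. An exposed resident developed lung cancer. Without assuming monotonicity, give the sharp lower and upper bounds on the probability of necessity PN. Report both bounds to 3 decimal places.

p₁ = P(outcome | exposed) = 174/1435 = 0.12125
p₀ = P(outcome | unexposed) = 69/916 = 0.075328
Under exogeneity alone the bounds on PN are max{0,(p₁−p₀)/p₁} ≤ PN ≤ min{1,(1−p₀)/p₁}.
  lower = (p₁ − p₀)/p₁ = 0.045927 / 0.12125 ≈ 0.3788
  upper = min{1, (1 − p₀)/p₁} = 0.92467 / 0.12125 ≈ 7.6259 → capped at 1

0.379 ≤ PN ≤ 1.000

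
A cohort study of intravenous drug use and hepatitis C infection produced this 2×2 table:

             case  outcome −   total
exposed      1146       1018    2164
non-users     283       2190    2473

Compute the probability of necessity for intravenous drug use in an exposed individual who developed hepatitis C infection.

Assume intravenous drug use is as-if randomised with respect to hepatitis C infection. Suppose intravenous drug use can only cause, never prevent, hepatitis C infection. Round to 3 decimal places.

p₁ = P(outcome | exposed) = 1146/2164 = 0.52957
p₀ = P(outcome | unexposed) = 283/2473 = 0.11444
Under exogeneity and monotonicity, PN = (p₁ − p₀)/p₁.
PN = (0.52957 − 0.11444) / 0.52957 ≈ 0.7839

PN ≈ 0.784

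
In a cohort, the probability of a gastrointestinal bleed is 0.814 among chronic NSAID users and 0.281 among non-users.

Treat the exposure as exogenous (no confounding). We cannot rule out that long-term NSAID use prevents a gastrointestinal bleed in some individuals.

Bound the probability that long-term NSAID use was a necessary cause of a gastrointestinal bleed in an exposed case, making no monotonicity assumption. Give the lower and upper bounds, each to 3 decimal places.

Let p₁ = 0.814, p₀ = 0.281.
Under exogeneity alone the bounds on PN are max{0,(p₁−p₀)/p₁} ≤ PN ≤ min{1,(1−p₀)/p₁}.
  lower = (p₁ − p₀)/p₁ = 0.533 / 0.814 ≈ 0.6548
  upper = min{1, (1 − p₀)/p₁} = 0.719 / 0.814 ≈ 0.8833

0.655 ≤ PN ≤ 0.883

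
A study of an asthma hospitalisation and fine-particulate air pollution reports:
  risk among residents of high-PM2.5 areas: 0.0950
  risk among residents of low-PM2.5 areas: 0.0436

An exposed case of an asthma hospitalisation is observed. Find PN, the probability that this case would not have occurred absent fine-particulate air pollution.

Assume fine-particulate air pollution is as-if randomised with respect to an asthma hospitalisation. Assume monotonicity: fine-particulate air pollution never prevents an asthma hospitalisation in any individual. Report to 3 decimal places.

Let p₁ = 0.095, p₀ = 0.0436.
Under exogeneity and monotonicity, PN = (p₁ − p₀) / p₁.
PN = (0.095 − 0.0436) / 0.095 = 0.0514 / 0.095 ≈ 0.5411

PN ≈ 0.541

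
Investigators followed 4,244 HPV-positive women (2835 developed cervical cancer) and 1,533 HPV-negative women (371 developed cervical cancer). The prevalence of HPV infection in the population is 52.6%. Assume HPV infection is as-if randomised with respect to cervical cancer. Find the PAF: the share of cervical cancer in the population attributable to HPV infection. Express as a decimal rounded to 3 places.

p₁ = P(outcome | exposed) = 2835/4244 = 0.668
p₀ = P(outcome | unexposed) = 371/1533 = 0.24201
Overall risk P(Y=1) = π·p₁ + (1−π)·p₀ = 0.526×0.668 + 0.474×0.24201 = 0.46608.
Under exogeneity, PAF = [P(Y=1) − p₀] / P(Y=1).
PAF = (0.46608 − 0.24201) / 0.46608 ≈ 0.4808

PAF ≈ 0.481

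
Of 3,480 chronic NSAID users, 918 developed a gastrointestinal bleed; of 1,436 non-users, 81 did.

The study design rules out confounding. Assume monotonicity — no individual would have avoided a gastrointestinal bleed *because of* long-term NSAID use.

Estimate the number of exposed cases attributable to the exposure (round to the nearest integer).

p₁ = P(outcome | exposed) = 918/3480 = 0.26379
p₀ = P(outcome | unexposed) = 81/1436 = 0.056407
PN = (p₁ − p₀)/p₁ = (0.26379 − 0.056407) / 0.26379 ≈ 0.78617.
Attributable cases ≈ PN × (exposed cases) = 0.78617 × 918 ≈ 721.70.

about 722 cases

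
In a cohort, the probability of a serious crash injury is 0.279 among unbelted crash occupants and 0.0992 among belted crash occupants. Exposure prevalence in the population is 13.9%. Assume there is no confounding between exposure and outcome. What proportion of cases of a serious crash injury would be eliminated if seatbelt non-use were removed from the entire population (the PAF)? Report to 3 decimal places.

PAF ≈ 0.201

Let p₁ = 0.279, p₀ = 0.0992.
Overall risk P(Y=1) = π·p₁ + (1−π)·p₀ = 0.139×0.279 + 0.861×0.0992 = 0.12419.
Under exogeneity, PAF = [P(Y=1) − p₀] / P(Y=1).
PAF = (0.12419 − 0.0992) / 0.12419 ≈ 0.2012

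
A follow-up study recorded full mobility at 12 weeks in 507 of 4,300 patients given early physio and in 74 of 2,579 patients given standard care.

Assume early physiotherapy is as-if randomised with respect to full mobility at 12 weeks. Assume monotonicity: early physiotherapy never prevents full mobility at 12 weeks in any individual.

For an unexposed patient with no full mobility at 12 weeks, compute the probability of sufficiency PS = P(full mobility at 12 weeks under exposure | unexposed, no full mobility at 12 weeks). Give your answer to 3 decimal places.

PS ≈ 0.092

p₁ = P(outcome | exposed) = 507/4300 = 0.11791
p₀ = P(outcome | unexposed) = 74/2579 = 0.028693
Under exogeneity and monotonicity, PS = (p₁ − p₀) / (1 − p₀).
PS = (0.11791 − 0.028693) / (1 − 0.028693) = 0.089214 / 0.97131 ≈ 0.0918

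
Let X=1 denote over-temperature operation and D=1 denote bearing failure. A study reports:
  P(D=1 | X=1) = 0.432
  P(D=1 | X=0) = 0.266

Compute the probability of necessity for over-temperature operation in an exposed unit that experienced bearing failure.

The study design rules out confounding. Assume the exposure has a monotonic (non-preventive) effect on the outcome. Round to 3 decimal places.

PN ≈ 0.384

Let p₁ = 0.432, p₀ = 0.266.
Under exogeneity and monotonicity, PN = (p₁ − p₀) / p₁.
PN = (0.432 − 0.266) / 0.432 = 0.166 / 0.432 ≈ 0.3843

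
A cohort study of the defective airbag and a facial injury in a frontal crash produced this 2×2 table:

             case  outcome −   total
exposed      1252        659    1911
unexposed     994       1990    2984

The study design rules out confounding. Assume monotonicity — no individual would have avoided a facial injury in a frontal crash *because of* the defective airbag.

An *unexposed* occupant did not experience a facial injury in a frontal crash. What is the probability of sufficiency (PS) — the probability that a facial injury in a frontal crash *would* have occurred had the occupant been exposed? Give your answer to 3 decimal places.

p₁ = P(outcome | exposed) = 1252/1911 = 0.65515
p₀ = P(outcome | unexposed) = 994/2984 = 0.33311
Under exogeneity and monotonicity, PS = (p₁ − p₀)/(1 − p₀).
PS = (0.65515 − 0.33311) / 0.66689 ≈ 0.4829

PS ≈ 0.483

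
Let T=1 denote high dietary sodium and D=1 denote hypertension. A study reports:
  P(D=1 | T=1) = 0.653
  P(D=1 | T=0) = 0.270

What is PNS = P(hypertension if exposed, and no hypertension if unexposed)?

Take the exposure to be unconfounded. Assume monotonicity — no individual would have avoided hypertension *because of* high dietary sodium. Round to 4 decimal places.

Let p₁ = 0.653, p₀ = 0.27.
Under exogeneity and monotonicity, PNS = p₁ − p₀.
PNS = 0.653 − 0.27 = 0.383

PNS ≈ 0.3830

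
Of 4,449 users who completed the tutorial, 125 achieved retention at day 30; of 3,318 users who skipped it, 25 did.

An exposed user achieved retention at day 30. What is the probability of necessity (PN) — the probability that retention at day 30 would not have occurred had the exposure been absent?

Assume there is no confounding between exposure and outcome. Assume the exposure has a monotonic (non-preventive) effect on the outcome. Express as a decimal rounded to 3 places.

PN ≈ 0.732

p₁ = P(outcome | exposed) = 125/4449 = 0.028096
p₀ = P(outcome | unexposed) = 25/3318 = 0.0075347
Under exogeneity and monotonicity, PN = (p₁ − p₀) / p₁.
PN = (0.028096 − 0.0075347) / 0.028096 = 0.020562 / 0.028096 ≈ 0.7318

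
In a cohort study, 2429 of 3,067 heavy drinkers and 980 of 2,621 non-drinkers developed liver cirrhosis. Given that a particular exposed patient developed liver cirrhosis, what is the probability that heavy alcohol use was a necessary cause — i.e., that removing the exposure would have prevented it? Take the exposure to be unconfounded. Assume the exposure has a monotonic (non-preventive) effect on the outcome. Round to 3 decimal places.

PN ≈ 0.528

p₁ = P(outcome | exposed) = 2429/3067 = 0.79198
p₀ = P(outcome | unexposed) = 980/2621 = 0.3739
Under exogeneity and monotonicity, PN = (p₁ − p₀) / p₁.
PN = (0.79198 − 0.3739) / 0.79198 = 0.41808 / 0.79198 ≈ 0.5279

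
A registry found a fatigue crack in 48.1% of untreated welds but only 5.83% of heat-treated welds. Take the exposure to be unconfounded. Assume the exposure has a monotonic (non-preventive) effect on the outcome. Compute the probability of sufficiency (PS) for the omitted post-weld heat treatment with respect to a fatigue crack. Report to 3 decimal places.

p₁ = 0.481, p₀ = 0.0583.
Under exogeneity and monotonicity, PS = (p₁ − p₀) / (1 − p₀).
PS = (0.481 − 0.0583) / (1 − 0.0583) = 0.4227 / 0.9417 ≈ 0.4489

PS ≈ 0.449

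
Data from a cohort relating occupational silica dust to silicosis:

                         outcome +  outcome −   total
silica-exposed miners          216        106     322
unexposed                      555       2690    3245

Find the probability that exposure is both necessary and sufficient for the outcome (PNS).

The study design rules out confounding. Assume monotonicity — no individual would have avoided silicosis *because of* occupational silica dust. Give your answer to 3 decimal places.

PNS ≈ 0.500

p₁ = P(outcome | exposed) = 216/322 = 0.67081
p₀ = P(outcome | unexposed) = 555/3245 = 0.17103
Under exogeneity and monotonicity, PNS = p₁ − p₀.
PNS = 0.67081 − 0.17103 = 0.49978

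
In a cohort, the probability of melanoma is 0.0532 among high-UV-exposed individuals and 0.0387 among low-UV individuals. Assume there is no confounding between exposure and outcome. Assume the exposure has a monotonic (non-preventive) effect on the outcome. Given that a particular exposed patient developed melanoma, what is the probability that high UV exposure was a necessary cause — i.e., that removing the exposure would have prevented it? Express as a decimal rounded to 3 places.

Let p₁ = 0.0532, p₀ = 0.0387.
Under exogeneity and monotonicity, PN = (p₁ − p₀) / p₁.
PN = (0.0532 − 0.0387) / 0.0532 = 0.0145 / 0.0532 ≈ 0.2726

PN ≈ 0.273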